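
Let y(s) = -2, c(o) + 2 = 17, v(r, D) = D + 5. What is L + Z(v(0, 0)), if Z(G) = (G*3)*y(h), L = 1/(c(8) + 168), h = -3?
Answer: -5489/183 ≈ -29.995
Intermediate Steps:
v(r, D) = 5 + D
c(o) = 15 (c(o) = -2 + 17 = 15)
L = 1/183 (L = 1/(15 + 168) = 1/183 ≈ 0.0054645)
Z(G) = -6*G (Z(G) = (G*3)*(-2) = (3*G)*(-2) = -6*G)
L + Z(v(0, 0)) = 1/183 - 6*(5 + 0) = 1/183 - 6*5 = 1/183 - 30 = -5489/183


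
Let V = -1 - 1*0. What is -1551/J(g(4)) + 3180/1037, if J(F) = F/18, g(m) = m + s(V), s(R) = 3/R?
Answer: -28947786/1037 ≈ -27915.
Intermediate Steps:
V = -1 (V = -1 + 0 = -1)
g(m) = -3 + m (g(m) = m + 3/(-1) = m + 3*(-1) = m - 3 = -3 + m)
J(F) = F/18 (J(F) = F*(1/18) = F/18)
-1551/J(g(4)) + 3180/1037 = -1551*18/(-3 + 4) + 3180/1037 = -1551/((1/18)*1) + 3180*(1/1037) = -1551/1/18 + 3180/1037 = -1551*18 + 3180/1037 = -27918 + 3180/1037 = -28947786/1037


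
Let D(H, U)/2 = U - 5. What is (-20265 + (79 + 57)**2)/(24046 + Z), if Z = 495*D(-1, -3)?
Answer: -1769/16126 ≈ -0.10970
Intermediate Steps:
D(H, U) = -10 + 2*U (D(H, U) = 2*(U - 5) = 2*(-5 + U) = -10 + 2*U)
Z = -7920 (Z = 495*(-10 + 2*(-3)) = 495*(-10 - 6) = 495*(-16) = -7920)
(-20265 + (79 + 57)**2)/(24046 + Z) = (-20265 + (79 + 57)**2)/(24046 - 7920) = (-20265 + 136**2)/16126 = (-20265 + 18496)*(1/16126) = -1769*1/16126 = -1769/16126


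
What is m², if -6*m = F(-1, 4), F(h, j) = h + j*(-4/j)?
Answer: 25/36 ≈ 0.69444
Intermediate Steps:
F(h, j) = -4 + h (F(h, j) = h - 4 = -4 + h)
m = ⅚ (m = -(-4 - 1)/6 = -⅙*(-5) = ⅚ ≈ 0.83333)
m² = (⅚)² = 25/36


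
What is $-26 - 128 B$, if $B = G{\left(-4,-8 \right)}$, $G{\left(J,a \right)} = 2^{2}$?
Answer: $-538$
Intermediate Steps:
$G{\left(J,a \right)} = 4$
$B = 4$
$-26 - 128 B = -26 - 512 = -538$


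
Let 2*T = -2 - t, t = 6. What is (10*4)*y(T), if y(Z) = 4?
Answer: 160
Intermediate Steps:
T = -4 (T = (-2 - 1*6)/2 = (-2 - 6)/2 = (½)*(-8) = -4)
(10*4)*y(T) = (10*4)*4 = 40*4 = 160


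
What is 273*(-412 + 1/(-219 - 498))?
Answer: -26881855/239 ≈ -1.1248e+5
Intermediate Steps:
273*(-412 + 1/(-219 - 498)) = 273*(-412 + 1/(-717)) = 273*(-412 - 1/717) = 273*(-295405/717) = -26881855/239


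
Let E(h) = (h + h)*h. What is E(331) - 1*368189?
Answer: -149067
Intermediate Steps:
E(h) = 2*h**2 (E(h) = (2*h)*h = 2*h**2)
E(331) - 1*368189 = 2*331**2 - 1*368189 = 2*109561 - 368189 = 219122 - 368189 = -149067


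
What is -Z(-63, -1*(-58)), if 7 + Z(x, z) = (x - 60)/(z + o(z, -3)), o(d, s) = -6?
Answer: 487/52 ≈ 9.3654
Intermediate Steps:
Z(x, z) = -7 + (-60 + x)/(-6 + z) (Z(x, z) = -7 + (x - 60)/(z - 6) = -7 + (-60 + x)/(-6 + z))
-Z(-63, -1*(-58)) = -(-18 - 63 - (-7)*(-58))/(-6 - 1*(-58)) = -(-18 - 63 - 7*58)/(-6 + 58) = -(-18 - 63 - 406)/52 = -(-487)/52 = -1*(-487/52) = 487/52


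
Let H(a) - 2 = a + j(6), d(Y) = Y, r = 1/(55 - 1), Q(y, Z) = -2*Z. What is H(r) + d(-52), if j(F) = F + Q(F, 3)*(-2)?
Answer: -1727/54 ≈ -31.981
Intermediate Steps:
r = 1/54 ≈ 0.018519
j(F) = 12 + F (j(F) = F - 2*3*(-2) = F - 6*(-2) = F + 12 = 12 + F)
H(a) = 20 + a (H(a) = 2 + (a + (12 + 6)) = 2 + (a + 18) = 2 + (18 + a) = 20 + a)
H(r) + d(-52) = (20 + 1/54) - 52 = 1081/54 - 52 = -1727/54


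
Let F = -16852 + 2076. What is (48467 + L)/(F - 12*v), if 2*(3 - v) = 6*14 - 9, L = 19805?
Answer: -34136/7181 ≈ -4.7537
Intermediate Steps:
v = -69/2 (v = 3 - (6*14 - 9)/2 = 3 - (84 - 9)/2 = 3 - 1/2*75 = 3 - 75/2 = -69/2 ≈ -34.500)
F = -14776
(48467 + L)/(F - 12*v) = (48467 + 19805)/(-14776 - 12*(-69/2)) = 68272/(-14776 + 414) = 68272/(-14362) = 68272*(-1/14362) = -34136/7181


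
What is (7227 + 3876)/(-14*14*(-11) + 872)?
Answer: 11103/3028 ≈ 3.6668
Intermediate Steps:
(7227 + 3876)/(-14*14*(-11) + 872) = 11103/(-196*(-11) + 872) = 11103/(2156 + 872) = 11103/3028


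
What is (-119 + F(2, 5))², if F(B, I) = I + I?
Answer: 11881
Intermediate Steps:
F(B, I) = 2*I
(-119 + F(2, 5))² = (-119 + 2*5)² = (-119 + 10)² = (-109)² = 11881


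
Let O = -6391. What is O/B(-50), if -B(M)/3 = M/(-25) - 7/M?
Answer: 319550/321 ≈ 995.48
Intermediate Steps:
B(M) = 21/M + 3*M/25 (B(M) = -3*(M/(-25) - 7/M) = -3*(M*(-1/25) - 7/M) = -3*(-M/25 - 7/M) = -3*(-7/M - M/25) = 21/M + 3*M/25)
O/B(-50) = -6391/(21/(-50) + (3/25)*(-50)) = -6391/(21*(-1/50) - 6) = -6391/(-21/50 - 6) = -6391/(-321/50) = -6391*(-50/321) = 319550/321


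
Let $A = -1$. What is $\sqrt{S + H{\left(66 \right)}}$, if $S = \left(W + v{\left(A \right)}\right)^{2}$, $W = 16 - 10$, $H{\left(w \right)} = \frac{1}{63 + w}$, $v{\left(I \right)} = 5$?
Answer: $\frac{\sqrt{2013690}}{129} \approx 11.0$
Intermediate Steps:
$W = 6$
$S = 121$ ($S = \left(6 + 5\right)^{2} = 11^{2} = 121$)
$\sqrt{S + H{\left(66 \right)}} = \sqrt{121 + \frac{1}{63 + 66}} = \sqrt{121 + \frac{1}{129}} = \sqrt{\frac{15610}{129}} = \frac{\sqrt{2013690}}{129}$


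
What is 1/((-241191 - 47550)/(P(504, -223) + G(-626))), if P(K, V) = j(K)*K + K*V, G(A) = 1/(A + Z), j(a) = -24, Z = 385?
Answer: 30001609/69586581 ≈ 0.43114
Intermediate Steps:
G(A) = 1/(385 + A) (G(A) = 1/(A + 385) = 1/(385 + A))
P(K, V) = -24*K + K*V
1/((-241191 - 47550)/(P(504, -223) + G(-626))) = 1/((-241191 - 47550)/(504*(-24 - 223) + 1/(385 - 626))) = 1/(-288741/(504*(-247) + 1/(-241))) = 1/(-288741/(-124488 - 1/241)) = 1/(-288741/(-30001609/241)) = 1/(-288741*(-241/30001609)) = 1/(69586581/30001609) = 30001609/69586581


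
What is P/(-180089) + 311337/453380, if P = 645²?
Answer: -132549045507/81648750820 ≈ -1.6234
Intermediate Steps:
P = 416025
P/(-180089) + 311337/453380 = 416025/(-180089) + 311337/453380 = 416025*(-1/180089) + 311337*(1/453380) = -416025/180089 + 311337/453380 = -132549045507/81648750820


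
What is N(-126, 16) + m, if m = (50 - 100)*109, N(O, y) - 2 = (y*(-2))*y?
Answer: -5960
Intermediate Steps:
N(O, y) = 2 - 2*y² (N(O, y) = 2 + (y*(-2))*y = 2 + (-2*y)*y = 2 - 2*y²)
m = -5450 (m = -50*109 = -5450)
N(-126, 16) + m = (2 - 2*16²) - 5450 = (2 - 2*256) - 5450 = (2 - 512) - 5450 = -510 - 5450 = -5960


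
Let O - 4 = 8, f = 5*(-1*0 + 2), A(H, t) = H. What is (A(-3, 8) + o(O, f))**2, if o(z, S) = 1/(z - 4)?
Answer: 529/64 ≈ 8.2656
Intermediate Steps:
f = 10 (f = 5*(0 + 2) = 5*2 = 10)
O = 12 (O = 4 + 8 = 12)
o(z, S) = 1/(-4 + z)
(A(-3, 8) + o(O, f))**2 = (-3 + 1/(-4 + 12))**2 = (-3 + 1/8)**2 = (-23/8)**2 = 529/64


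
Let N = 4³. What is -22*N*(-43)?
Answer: 60544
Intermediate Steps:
N = 64
-22*N*(-43) = -22*64*(-43) = -1408*(-43) = 60544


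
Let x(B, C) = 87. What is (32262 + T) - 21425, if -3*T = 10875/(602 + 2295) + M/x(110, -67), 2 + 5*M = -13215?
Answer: 41003758669/3780585 ≈ 10846.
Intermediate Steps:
M = -13217/5 (M = -⅖ + (⅕)*(-13215) = -⅖ - 2643 = -13217/5 ≈ -2643.4)
T = 33559024/3780585 (T = -(10875/(602 + 2295) - 13217/5/87)/3 = -(10875/2897 - 13217/5*1/87)/3 = -(10875*(1/2897) - 13217/435)/3 = -(10875/2897 - 13217/435)/3 = -⅓*(-33559024/1260195) = 33559024/3780585 ≈ 8.8767)
(32262 + T) - 21425 = (32262 + 33559024/3780585) - 21425 = 122002792294/3780585 - 21425 = 41003758669/3780585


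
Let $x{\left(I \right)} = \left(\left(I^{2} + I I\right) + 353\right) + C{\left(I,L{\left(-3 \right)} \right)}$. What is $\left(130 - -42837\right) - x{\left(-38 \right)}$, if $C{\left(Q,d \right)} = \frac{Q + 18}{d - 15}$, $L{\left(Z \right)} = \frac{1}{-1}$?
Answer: $\frac{158899}{4} \approx 39725.0$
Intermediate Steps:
$L{\left(Z \right)} = -1$
$C{\left(Q,d \right)} = \frac{18 + Q}{-15 + d}$
$x{\left(I \right)} = \frac{2815}{8} + 2 I^{2} - \frac{I}{16}$ ($x{\left(I \right)} = \left(\left(I^{2} + I I\right) + 353\right) + \frac{18 + I}{-15 - 1} = \left(\left(I^{2} + I^{2}\right) + 353\right) + \frac{18 + I}{-16} = \left(2 I^{2} + 353\right) - \frac{18 + I}{16} = \left(353 + 2 I^{2}\right) - \left(\frac{9}{8} + \frac{I}{16}\right) = \frac{2815}{8} + 2 I^{2} - \frac{I}{16}$)
$\left(130 - -42837\right) - x{\left(-38 \right)} = \left(130 - -42837\right) - \left(\frac{2815}{8} + 2 \left(-38\right)^{2} - - \frac{19}{8}\right) = \left(130 + 42837\right) - \left(\frac{2815}{8} + 2 \cdot 1444 + \frac{19}{8}\right) = 42967 - \left(\frac{2815}{8} + 2888 + \frac{19}{8}\right) = 42967 - \frac{12969}{4} = \frac{158899}{4}$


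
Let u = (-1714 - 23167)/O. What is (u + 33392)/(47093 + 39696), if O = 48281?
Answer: 1612174271/4190259709 ≈ 0.38474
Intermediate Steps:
u = -24881/48281 (u = (-1714 - 23167)/48281 = -24881*1/48281 = -24881/48281 ≈ -0.51534)
(u + 33392)/(47093 + 39696) = (-24881/48281 + 33392)/(47093 + 39696) = (1612174271/48281)/86789 = (1612174271/48281)*(1/86789) = 1612174271/4190259709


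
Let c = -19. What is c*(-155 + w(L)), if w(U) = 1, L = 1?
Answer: 2926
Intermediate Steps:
c*(-155 + w(L)) = -19*(-155 + 1) = -19*(-154) = 2926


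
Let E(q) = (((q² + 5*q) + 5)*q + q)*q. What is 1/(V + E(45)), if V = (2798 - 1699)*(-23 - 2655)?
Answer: 1/1625278 ≈ 6.1528e-7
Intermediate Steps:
E(q) = q*(q + q*(5 + q² + 5*q)) (E(q) = ((5 + q² + 5*q)*q + q)*q = (q*(5 + q² + 5*q) + q)*q = (q + q*(5 + q² + 5*q))*q = q*(q + q*(5 + q² + 5*q)))
V = -2943122 (V = 1099*(-2678) = -2943122)
1/(V + E(45)) = 1/(-2943122 + 45²*(6 + 45² + 5*45)) = 1/(-2943122 + 2025*(6 + 2025 + 225)) = 1/(-2943122 + 2025*2256) = 1/(-2943122 + 4568400) = 1/1625278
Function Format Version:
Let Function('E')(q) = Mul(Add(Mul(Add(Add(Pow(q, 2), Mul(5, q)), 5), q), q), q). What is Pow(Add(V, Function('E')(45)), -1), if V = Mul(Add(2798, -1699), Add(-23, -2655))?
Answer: Rational(1, 1625278) ≈ 6.1528e-7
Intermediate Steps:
Function('E')(q) = Mul(q, Add(q, Mul(q, Add(5, Pow(q, 2), Mul(5, q))))) (Function('E')(q) = Mul(Add(Mul(Add(5, Pow(q, 2), Mul(5, q)), q), q), q) = Mul(Add(Mul(q, Add(5, Pow(q, 2), Mul(5, q))), q), q) = Mul(Add(q, Mul(q, Add(5, Pow(q, 2), Mul(5, q)))), q) = Mul(q, Add(q, Mul(q, Add(5, Pow(q, 2), Mul(5, q))))))
V = -2943122 (V = Mul(1099, -2678) = -2943122)
Pow(Add(V, Function('E')(45)), -1) = Pow(Add(-2943122, Mul(Pow(45, 2), Add(6, Pow(45, 2), Mul(5, 45)))), -1) = Pow(Add(-2943122, Mul(2025, Add(6, 2025, 225))), -1) = Pow(Add(-2943122, Mul(2025, 2256)), -1) = Pow(Add(-2943122, 4568400), -1) = Pow(1625278, -1) = Rational(1, 1625278)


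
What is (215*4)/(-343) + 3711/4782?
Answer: -946549/546742 ≈ -1.7313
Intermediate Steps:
(215*4)/(-343) + 3711/4782 = 860*(-1/343) + 3711*(1/4782) = -860/343 + 1237/1594 = -946549/546742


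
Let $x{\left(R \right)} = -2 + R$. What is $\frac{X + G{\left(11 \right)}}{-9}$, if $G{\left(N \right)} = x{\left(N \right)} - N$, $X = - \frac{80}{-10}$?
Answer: $- \frac{2}{3} \approx -0.66667$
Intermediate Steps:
$X = 8$ ($X = \left(-80\right) \left(- \frac{1}{10}\right) = 8$)
$G{\left(N \right)} = -2$ ($G{\left(N \right)} = \left(-2 + N\right) - N = -2$)
$\frac{X + G{\left(11 \right)}}{-9} = \frac{8 - 2}{-9} = \left(- \frac{1}{9}\right) 6 = - \frac{2}{3}$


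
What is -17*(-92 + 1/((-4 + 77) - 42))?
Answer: 48467/31 ≈ 1563.5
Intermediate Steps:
-17*(-92 + 1/((-4 + 77) - 42)) = -17*(-92 + 1/(73 - 42)) = -17*(-92 + 1/31) = -17*(-2851/31) = 48467/31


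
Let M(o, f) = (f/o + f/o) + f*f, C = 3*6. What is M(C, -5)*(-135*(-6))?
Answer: 19800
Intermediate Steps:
C = 18
M(o, f) = f**2 + 2*f/o (M(o, f) = 2*f/o + f**2 = f**2 + 2*f/o)
M(C, -5)*(-135*(-6)) = (-5*(2 - 5*18)/18)*(-135*(-6)) = -5*1/18*(2 - 90)*810 = -5*1/18*(-88)*810 = (220/9)*810 = 19800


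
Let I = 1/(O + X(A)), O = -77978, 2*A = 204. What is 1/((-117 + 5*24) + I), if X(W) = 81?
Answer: 77897/233690 ≈ 0.33333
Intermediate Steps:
A = 102 (A = (½)*204 = 102)
I = -1/77897 (I = 1/(-77978 + 81) = 1/(-77897) = -1/77897 ≈ -1.2837e-5)
1/((-117 + 5*24) + I) = 1/((-117 + 5*24) - 1/77897) = 1/((-117 + 120) - 1/77897) = 1/(3 - 1/77897) = 1/(233690/77897) = 77897/233690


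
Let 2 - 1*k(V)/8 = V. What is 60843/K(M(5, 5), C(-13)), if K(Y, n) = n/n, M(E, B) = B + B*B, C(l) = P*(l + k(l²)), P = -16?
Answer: 60843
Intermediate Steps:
k(V) = 16 - 8*V
C(l) = -256 - 16*l + 128*l² (C(l) = -16*(l + (16 - 8*l²)) = -16*(16 + l - 8*l²) = -256 - 16*l + 128*l²)
M(E, B) = B + B²
K(Y, n) = 1
60843/K(M(5, 5), C(-13)) = 60843/1 = 60843*1 = 60843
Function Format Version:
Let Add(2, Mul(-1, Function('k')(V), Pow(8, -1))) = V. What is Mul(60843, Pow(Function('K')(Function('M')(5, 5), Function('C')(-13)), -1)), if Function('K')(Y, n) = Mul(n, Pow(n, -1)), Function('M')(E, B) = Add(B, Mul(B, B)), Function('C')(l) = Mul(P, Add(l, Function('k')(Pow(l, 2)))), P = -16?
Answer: 60843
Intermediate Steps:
Function('k')(V) = Add(16, Mul(-8, V))
Function('C')(l) = Add(-256, Mul(-16, l), Mul(128, Pow(l, 2))) (Function('C')(l) = Mul(-16, Add(l, Add(16, Mul(-8, Pow(l, 2))))) = Mul(-16, Add(16, l, Mul(-8, Pow(l, 2)))) = Add(-256, Mul(-16, l), Mul(128, Pow(l, 2))))
Function('M')(E, B) = Add(B, Pow(B, 2))
Function('K')(Y, n) = 1
Mul(60843, Pow(Function('K')(Function('M')(5, 5), Function('C')(-13)), -1)) = Mul(60843, Pow(1, -1)) = Mul(60843, 1) = 60843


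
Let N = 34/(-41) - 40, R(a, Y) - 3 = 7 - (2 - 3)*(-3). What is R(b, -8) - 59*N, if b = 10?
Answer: 99053/41 ≈ 2415.9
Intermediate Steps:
R(a, Y) = 7 (R(a, Y) = 3 + (7 - (2 - 3)*(-3)) = 3 + (7 - (-1)*(-3)) = 3 + (7 - 1*3) = 3 + (7 - 3) = 3 + 4 = 7)
N = -1674/41 (N = 34*(-1/41) - 40 = -34/41 - 40 = -1674/41 ≈ -40.829)
R(b, -8) - 59*N = 7 - 59*(-1674/41) = 7 + 98766/41 = 99053/41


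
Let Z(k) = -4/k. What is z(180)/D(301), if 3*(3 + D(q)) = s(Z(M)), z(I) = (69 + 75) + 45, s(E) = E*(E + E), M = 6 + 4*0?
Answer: -5103/73 ≈ -69.904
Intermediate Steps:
M = 6 (M = 6 + 0 = 6)
s(E) = 2*E² (s(E) = E*(2*E) = 2*E²)
z(I) = 189 (z(I) = 144 + 45 = 189)
D(q) = -73/27 (D(q) = -3 + (2*(-4/6)²)/3 = -3 + (2*(-4*⅙)²)/3 = -3 + (2*(-⅔)²)/3 = -3 + (2*(4/9))/3 = -3 + (⅓)*(8/9) = -3 + 8/27 = -73/27)
z(180)/D(301) = 189/(-73/27) = 189*(-27/73) = -5103/73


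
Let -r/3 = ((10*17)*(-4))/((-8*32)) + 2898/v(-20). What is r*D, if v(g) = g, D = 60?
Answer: 204831/8 ≈ 25604.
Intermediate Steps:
r = 68277/160 (r = -3*(((10*17)*(-4))/((-8*32)) + 2898/(-20)) = -3*((170*(-4))/(-256) + 2898*(-1/20)) = -3*(-680*(-1/256) - 1449/10) = -3*(85/32 - 1449/10) = -3*(-22759/160) = 68277/160 ≈ 426.73)
r*D = (68277/160)*60 = 204831/8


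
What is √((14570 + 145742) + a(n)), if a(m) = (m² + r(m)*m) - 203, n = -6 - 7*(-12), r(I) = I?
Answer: √172277 ≈ 415.06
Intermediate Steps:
n = 78 (n = -6 + 84 = 78)
a(m) = -203 + 2*m² (a(m) = (m² + m*m) - 203 = (m² + m²) - 203 = 2*m² - 203 = -203 + 2*m²)
√((14570 + 145742) + a(n)) = √((14570 + 145742) + (-203 + 2*78²)) = √(160312 + (-203 + 2*6084)) = √(160312 + (-203 + 12168)) = √(160312 + 11965) = √172277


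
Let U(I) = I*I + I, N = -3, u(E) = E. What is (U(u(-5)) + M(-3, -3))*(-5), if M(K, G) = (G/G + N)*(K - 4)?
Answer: -170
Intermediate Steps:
M(K, G) = 8 - 2*K (M(K, G) = (G/G - 3)*(K - 4) = (1 - 3)*(-4 + K) = -2*(-4 + K) = 8 - 2*K)
U(I) = I + I² (U(I) = I² + I = I + I²)
(U(u(-5)) + M(-3, -3))*(-5) = (-5*(1 - 5) + (8 - 2*(-3)))*(-5) = (-5*(-4) + (8 + 6))*(-5) = (20 + 14)*(-5) = 34*(-5) = -170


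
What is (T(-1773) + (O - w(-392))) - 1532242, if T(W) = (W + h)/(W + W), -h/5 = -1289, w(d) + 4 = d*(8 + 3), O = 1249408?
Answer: -493814750/1773 ≈ -2.7852e+5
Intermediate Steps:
w(d) = -4 + 11*d (w(d) = -4 + d*(8 + 3) = -4 + d*11 = -4 + 11*d)
h = 6445 (h = -5*(-1289) = 6445)
T(W) = (6445 + W)/(2*W) (T(W) = (W + 6445)/(W + W) = (6445 + W)/((2*W)) = (6445 + W)*(1/(2*W)) = (6445 + W)/(2*W))
(T(-1773) + (O - w(-392))) - 1532242 = ((1/2)*(6445 - 1773)/(-1773) + (1249408 - (-4 + 11*(-392)))) - 1532242 = ((1/2)*(-1/1773)*4672 + (1249408 - (-4 - 4312))) - 1532242 = (-2336/1773 + (1249408 - 1*(-4316))) - 1532242 = (-2336/1773 + (1249408 + 4316)) - 1532242 = (-2336/1773 + 1253724) - 1532242 = 2222850316/1773 - 1532242 = -493814750/1773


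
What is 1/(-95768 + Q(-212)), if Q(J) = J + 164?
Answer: -1/95816 ≈ -1.0437e-5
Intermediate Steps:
Q(J) = 164 + J
1/(-95768 + Q(-212)) = 1/(-95768 + (164 - 212)) = 1/(-95768 - 48) = 1/(-95816) = -1/95816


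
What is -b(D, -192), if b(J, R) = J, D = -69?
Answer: 69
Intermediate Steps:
-b(D, -192) = -1*(-69) = 69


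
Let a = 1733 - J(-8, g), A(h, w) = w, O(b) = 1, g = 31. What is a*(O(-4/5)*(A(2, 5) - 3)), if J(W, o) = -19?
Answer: 3504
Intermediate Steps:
a = 1752 (a = 1733 - 1*(-19) = 1733 + 19 = 1752)
a*(O(-4/5)*(A(2, 5) - 3)) = 1752*(1*(5 - 3)) = 1752*(1*2) = 1752*2 = 3504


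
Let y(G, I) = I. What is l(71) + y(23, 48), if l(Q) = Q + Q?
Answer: 190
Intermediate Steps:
l(Q) = 2*Q
l(71) + y(23, 48) = 2*71 + 48 = 142 + 48 = 190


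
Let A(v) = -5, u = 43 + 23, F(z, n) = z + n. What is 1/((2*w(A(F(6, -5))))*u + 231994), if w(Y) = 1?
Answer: 1/232126 ≈ 4.3080e-6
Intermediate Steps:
F(z, n) = n + z
u = 66
1/((2*w(A(F(6, -5))))*u + 231994) = 1/((2*1)*66 + 231994) = 1/(2*66 + 231994) = 1/(132 + 231994) = 1/232126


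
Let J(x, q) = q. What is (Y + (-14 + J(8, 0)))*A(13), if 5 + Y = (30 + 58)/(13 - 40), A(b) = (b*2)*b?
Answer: -203138/27 ≈ -7523.6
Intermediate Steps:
A(b) = 2*b² (A(b) = (2*b)*b = 2*b²)
Y = -223/27 (Y = -5 + (30 + 58)/(13 - 40) = -5 + 88/(-27) = -5 + 88*(-1/27) = -5 - 88/27 = -223/27 ≈ -8.2593)
(Y + (-14 + J(8, 0)))*A(13) = (-223/27 + (-14 + 0))*(2*13²) = (-223/27 - 14)*(2*169) = -601/27*338 = -203138/27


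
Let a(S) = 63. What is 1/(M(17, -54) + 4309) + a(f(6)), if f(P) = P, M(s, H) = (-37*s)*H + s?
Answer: 2412397/38292 ≈ 63.000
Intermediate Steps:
M(s, H) = s - 37*H*s (M(s, H) = -37*H*s + s = s - 37*H*s)
1/(M(17, -54) + 4309) + a(f(6)) = 1/(17*(1 - 37*(-54)) + 4309) + 63 = 1/(17*(1 + 1998) + 4309) + 63 = 1/(17*1999 + 4309) + 63 = 1/(33983 + 4309) + 63 = 1/38292 + 63 = 2412397/38292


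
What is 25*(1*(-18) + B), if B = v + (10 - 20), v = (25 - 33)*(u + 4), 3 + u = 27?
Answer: -6300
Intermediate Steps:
u = 24 (u = -3 + 27 = 24)
v = -224 (v = (25 - 33)*(24 + 4) = -8*28 = -224)
B = -234 (B = -224 + (10 - 20) = -224 - 10 = -234)
25*(1*(-18) + B) = 25*(1*(-18) - 234) = 25*(-18 - 234) = 25*(-252) = -6300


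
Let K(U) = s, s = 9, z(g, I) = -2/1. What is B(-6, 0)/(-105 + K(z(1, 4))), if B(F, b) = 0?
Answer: 0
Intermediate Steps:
z(g, I) = -2 (z(g, I) = -2*1 = -2)
K(U) = 9
B(-6, 0)/(-105 + K(z(1, 4))) = 0/(-105 + 9) = 0/(-96) = -1/96*0 = 0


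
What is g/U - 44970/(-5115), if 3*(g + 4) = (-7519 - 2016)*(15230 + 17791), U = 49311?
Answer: -35640712031/16815051 ≈ -2119.6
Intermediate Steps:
g = -104951749 (g = -4 + ((-7519 - 2016)*(15230 + 17791))/3 = -4 + (-9535*33021)/3 = -4 + (1/3)*(-314855235) = -4 - 104951745 = -104951749)
g/U - 44970/(-5115) = -104951749/49311 - 44970/(-5115) = -104951749*1/49311 - 44970*(-1/5115) = -104951749/49311 + 2998/341 = -35640712031/16815051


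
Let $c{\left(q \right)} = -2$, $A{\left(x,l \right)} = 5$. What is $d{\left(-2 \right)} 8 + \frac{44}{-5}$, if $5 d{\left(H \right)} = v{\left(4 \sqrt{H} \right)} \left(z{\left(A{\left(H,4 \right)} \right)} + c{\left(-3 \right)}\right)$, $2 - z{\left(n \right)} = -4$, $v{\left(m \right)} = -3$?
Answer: $-28$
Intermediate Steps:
$z{\left(n \right)} = 6$ ($z{\left(n \right)} = 2 - -4 = 2 + 4 = 6$)
$d{\left(H \right)} = - \frac{12}{5}$ ($d{\left(H \right)} = \frac{\left(-3\right) \left(6 - 2\right)}{5} = \frac{\left(-3\right) 4}{5} = \frac{1}{5} \left(-12\right) = - \frac{12}{5}$)
$d{\left(-2 \right)} 8 + \frac{44}{-5} = \left(- \frac{12}{5}\right) 8 + \frac{44}{-5} = - \frac{96}{5} + 44 \left(- \frac{1}{5}\right) = - \frac{96}{5} - \frac{44}{5} = -28$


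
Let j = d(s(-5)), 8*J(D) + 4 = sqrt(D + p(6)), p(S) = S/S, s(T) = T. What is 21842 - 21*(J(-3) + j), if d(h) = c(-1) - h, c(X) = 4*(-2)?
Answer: 43831/2 - 21*I*sqrt(2)/8 ≈ 21916.0 - 3.7123*I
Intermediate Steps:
c(X) = -8
p(S) = 1
J(D) = -1/2 + sqrt(1 + D)/8 (J(D) = -1/2 + sqrt(D + 1)/8 = -1/2 + sqrt(1 + D)/8)
d(h) = -8 - h
j = -3 (j = -8 - 1*(-5) = -8 + 5 = -3)
21842 - 21*(J(-3) + j) = 21842 - 21*((-1/2 + sqrt(1 - 3)/8) - 3) = 21842 - 21*((-1/2 + sqrt(-2)/8) - 3) = 21842 - 21*((-1/2 + (I*sqrt(2))/8) - 3) = 21842 - 21*((-1/2 + I*sqrt(2)/8) - 3) = 21842 - 21*(-7/2 + I*sqrt(2)/8) = 21842 - (-147/2 + 21*I*sqrt(2)/8) = 21842 + (147/2 - 21*I*sqrt(2)/8) = 43831/2 - 21*I*sqrt(2)/8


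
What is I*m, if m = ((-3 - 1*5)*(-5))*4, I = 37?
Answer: 5920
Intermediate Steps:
m = 160 (m = ((-3 - 5)*(-5))*4 = -8*(-5)*4 = 40*4 = 160)
I*m = 37*160 = 5920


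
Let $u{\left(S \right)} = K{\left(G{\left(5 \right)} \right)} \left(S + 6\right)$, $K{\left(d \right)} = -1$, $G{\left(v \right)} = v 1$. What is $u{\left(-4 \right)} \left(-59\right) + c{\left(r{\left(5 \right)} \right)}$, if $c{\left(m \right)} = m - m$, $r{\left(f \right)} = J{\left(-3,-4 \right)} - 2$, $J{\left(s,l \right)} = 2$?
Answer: $118$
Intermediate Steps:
$G{\left(v \right)} = v$
$u{\left(S \right)} = -6 - S$ ($u{\left(S \right)} = - (S + 6) = - (6 + S) = -6 - S$)
$r{\left(f \right)} = 0$ ($r{\left(f \right)} = 2 - 2 = 0$)
$c{\left(m \right)} = 0$
$u{\left(-4 \right)} \left(-59\right) + c{\left(r{\left(5 \right)} \right)} = \left(-6 - -4\right) \left(-59\right) + 0 = \left(-6 + 4\right) \left(-59\right) + 0 = \left(-2\right) \left(-59\right) + 0 = 118 + 0 = 118$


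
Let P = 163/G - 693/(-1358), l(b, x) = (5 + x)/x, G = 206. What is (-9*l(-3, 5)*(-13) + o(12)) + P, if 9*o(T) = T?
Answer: 7092658/29973 ≈ 236.64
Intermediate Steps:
o(T) = T/9
l(b, x) = (5 + x)/x
P = 13004/9991 (P = 163/206 - 693/(-1358) = 163*(1/206) - 693*(-1/1358) = 163/206 + 99/194 = 13004/9991 ≈ 1.3016)
(-9*l(-3, 5)*(-13) + o(12)) + P = (-9*(5 + 5)/5*(-13) + (⅑)*12) + 13004/9991 = (-9*10/5*(-13) + 4/3) + 13004/9991 = (-9*2*(-13) + 4/3) + 13004/9991 = (-18*(-13) + 4/3) + 13004/9991 = (234 + 4/3) + 13004/9991 = 706/3 + 13004/9991 = 7092658/29973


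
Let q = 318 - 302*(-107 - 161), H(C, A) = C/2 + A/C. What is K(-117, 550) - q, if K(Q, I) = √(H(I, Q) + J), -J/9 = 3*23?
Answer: -81254 + I*√4189174/110 ≈ -81254.0 + 18.607*I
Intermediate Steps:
H(C, A) = C/2 + A/C (H(C, A) = C*(½) + A/C = C/2 + A/C)
J = -621 (J = -27*23 = -9*69 = -621)
K(Q, I) = √(-621 + I/2 + Q/I) (K(Q, I) = √((I/2 + Q/I) - 621) = √(-621 + I/2 + Q/I))
q = 81254 (q = 318 - 302*(-268) = 318 + 80936 = 81254)
K(-117, 550) - q = √(-2484 + 2*550 + 4*(-117)/550)/2 - 1*81254 = √(-2484 + 1100 + 4*(-117)*(1/550))/2 - 81254 = √(-2484 + 1100 - 234/275)/2 - 81254 = √(-380834/275)/2 - 81254 = (I*√4189174/55)/2 - 81254 = I*√4189174/110 - 81254 = -81254 + I*√4189174/110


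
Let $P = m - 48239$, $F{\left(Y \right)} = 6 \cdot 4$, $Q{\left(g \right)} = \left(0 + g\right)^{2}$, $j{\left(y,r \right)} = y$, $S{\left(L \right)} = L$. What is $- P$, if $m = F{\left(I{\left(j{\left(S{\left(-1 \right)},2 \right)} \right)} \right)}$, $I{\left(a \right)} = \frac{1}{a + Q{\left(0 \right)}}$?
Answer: $48215$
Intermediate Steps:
$Q{\left(g \right)} = g^{2}$
$I{\left(a \right)} = \frac{1}{a}$ ($I{\left(a \right)} = \frac{1}{a + 0^{2}} = \frac{1}{a + 0} = \frac{1}{a}$)
$F{\left(Y \right)} = 24$
$m = 24$
$P = -48215$ ($P = 24 - 48239 = -48215$)
$- P = \left(-1\right) \left(-48215\right) = 48215$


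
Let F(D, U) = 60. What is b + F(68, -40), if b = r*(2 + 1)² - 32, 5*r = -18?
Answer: -22/5 ≈ -4.4000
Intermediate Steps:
r = -18/5 (r = (⅕)*(-18) = -18/5 ≈ -3.6000)
b = -322/5 (b = -18*(2 + 1)²/5 - 32 = -18/5*3² - 32 = -18/5*9 - 32 = -162/5 - 32 = -322/5 ≈ -64.400)
b + F(68, -40) = -322/5 + 60 = -22/5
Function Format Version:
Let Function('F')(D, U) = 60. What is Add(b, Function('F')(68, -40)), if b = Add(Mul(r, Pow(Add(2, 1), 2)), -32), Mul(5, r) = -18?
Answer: Rational(-22, 5) ≈ -4.4000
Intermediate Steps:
r = Rational(-18, 5) (r = Mul(Rational(1, 5), -18) = Rational(-18, 5) ≈ -3.6000)
b = Rational(-322, 5) (b = Add(Mul(Rational(-18, 5), Pow(Add(2, 1), 2)), -32) = Add(Mul(Rational(-18, 5), Pow(3, 2)), -32) = Add(Mul(Rational(-18, 5), 9), -32) = Add(Rational(-162, 5), -32) = Rational(-322, 5) ≈ -64.400)
Add(b, Function('F')(68, -40)) = Add(Rational(-322, 5), 60) = Rational(-22, 5)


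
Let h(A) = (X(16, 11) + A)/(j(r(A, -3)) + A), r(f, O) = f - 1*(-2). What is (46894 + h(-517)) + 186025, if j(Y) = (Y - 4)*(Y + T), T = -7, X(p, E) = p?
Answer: 62981530018/270401 ≈ 2.3292e+5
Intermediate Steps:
r(f, O) = 2 + f (r(f, O) = f + 2 = 2 + f)
j(Y) = (-7 + Y)*(-4 + Y) (j(Y) = (Y - 4)*(Y - 7) = (-4 + Y)*(-7 + Y) = (-7 + Y)*(-4 + Y))
h(A) = (16 + A)/(6 + (2 + A)² - 10*A) (h(A) = (16 + A)/((28 + (2 + A)² - 11*(2 + A)) + A) = (16 + A)/((28 + (2 + A)² + (-22 - 11*A)) + A) = (16 + A)/((6 + (2 + A)² - 11*A) + A) = (16 + A)/(6 + (2 + A)² - 10*A))
(46894 + h(-517)) + 186025 = (46894 + (16 - 517)/(10 + (-517)² - 6*(-517))) + 186025 = (46894 - 501/(10 + 267289 + 3102)) + 186025 = (46894 - 501/270401) + 186025 = 12680183993/270401 + 186025 = 62981530018/270401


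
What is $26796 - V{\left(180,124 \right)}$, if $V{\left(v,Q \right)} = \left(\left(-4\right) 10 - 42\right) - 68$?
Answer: $26946$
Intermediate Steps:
$V{\left(v,Q \right)} = -150$ ($V{\left(v,Q \right)} = \left(-40 - 42\right) - 68 = -82 - 68 = -150$)
$26796 - V{\left(180,124 \right)} = 26796 - -150 = 26796 + 150 = 26946$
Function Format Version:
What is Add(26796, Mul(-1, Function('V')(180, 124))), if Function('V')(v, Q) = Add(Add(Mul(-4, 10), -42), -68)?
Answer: 26946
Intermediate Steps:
Function('V')(v, Q) = -150 (Function('V')(v, Q) = Add(Add(-40, -42), -68) = Add(-82, -68) = -150)
Add(26796, Mul(-1, Function('V')(180, 124))) = Add(26796, Mul(-1, -150)) = Add(26796, 150) = 26946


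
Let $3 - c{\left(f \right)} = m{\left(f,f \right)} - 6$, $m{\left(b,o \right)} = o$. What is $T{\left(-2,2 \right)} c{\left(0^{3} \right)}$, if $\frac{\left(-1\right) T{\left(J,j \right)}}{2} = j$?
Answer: $-36$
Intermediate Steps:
$T{\left(J,j \right)} = - 2 j$
$c{\left(f \right)} = 9 - f$ ($c{\left(f \right)} = 3 - \left(f - 6\right) = 3 - \left(-6 + f\right) = 9 - f$)
$T{\left(-2,2 \right)} c{\left(0^{3} \right)} = \left(-2\right) 2 \left(9 - 0^{3}\right) = - 4 \left(9 - 0\right) = - 4 \left(9 + 0\right) = \left(-4\right) 9 = -36$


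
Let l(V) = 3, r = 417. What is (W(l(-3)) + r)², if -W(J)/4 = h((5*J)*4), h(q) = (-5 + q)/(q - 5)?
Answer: 170569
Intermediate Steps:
h(q) = 1 (h(q) = (-5 + q)/(-5 + q) = 1)
W(J) = -4 (W(J) = -4*1 = -4)
(W(l(-3)) + r)² = (-4 + 417)² = 413² = 170569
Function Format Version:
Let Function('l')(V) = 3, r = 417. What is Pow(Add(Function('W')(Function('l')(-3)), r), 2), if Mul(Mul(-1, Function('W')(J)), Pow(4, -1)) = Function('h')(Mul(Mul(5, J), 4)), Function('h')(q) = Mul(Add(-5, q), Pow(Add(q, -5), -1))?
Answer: 170569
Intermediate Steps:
Function('h')(q) = 1 (Function('h')(q) = Mul(Add(-5, q), Pow(Add(-5, q), -1)) = 1)
Function('W')(J) = -4 (Function('W')(J) = Mul(-4, 1) = -4)
Pow(Add(Function('W')(Function('l')(-3)), r), 2) = Pow(Add(-4, 417), 2) = Pow(413, 2) = 170569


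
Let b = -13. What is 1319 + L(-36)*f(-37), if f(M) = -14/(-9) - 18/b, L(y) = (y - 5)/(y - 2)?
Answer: 2939189/2223 ≈ 1322.2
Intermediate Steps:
L(y) = (-5 + y)/(-2 + y)
f(M) = 344/117 (f(M) = -14/(-9) - 18/(-13) = -14*(-1/9) - 18*(-1/13) = 14/9 + 18/13 = 344/117)
1319 + L(-36)*f(-37) = 1319 + ((-5 - 36)/(-2 - 36))*(344/117) = 1319 + (-41/(-38))*(344/117) = 1319 - 1/38*(-41)*(344/117) = 1319 + (41/38)*(344/117) = 1319 + 7052/2223 = 2939189/2223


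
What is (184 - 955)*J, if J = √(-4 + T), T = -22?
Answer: -771*I*√26 ≈ -3931.3*I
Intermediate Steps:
J = I*√26 (J = √(-4 - 22) = √(-26) = I*√26 ≈ 5.099*I)
(184 - 955)*J = (184 - 955)*(I*√26) = -771*I*√26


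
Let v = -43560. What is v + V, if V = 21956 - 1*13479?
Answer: -35083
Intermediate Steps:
V = 8477 (V = 21956 - 13479 = 8477)
v + V = -43560 + 8477 = -35083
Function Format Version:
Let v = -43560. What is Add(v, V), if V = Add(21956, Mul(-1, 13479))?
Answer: -35083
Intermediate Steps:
V = 8477 (V = Add(21956, -13479) = 8477)
Add(v, V) = Add(-43560, 8477) = -35083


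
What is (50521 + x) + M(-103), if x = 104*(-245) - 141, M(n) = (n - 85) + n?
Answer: 24609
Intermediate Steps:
M(n) = -85 + 2*n (M(n) = (-85 + n) + n = -85 + 2*n)
x = -25621 (x = -25480 - 141 = -25621)
(50521 + x) + M(-103) = (50521 - 25621) + (-85 + 2*(-103)) = 24900 + (-85 - 206) = 24900 - 291 = 24609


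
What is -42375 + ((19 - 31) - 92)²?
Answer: -31559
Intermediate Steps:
-42375 + ((19 - 31) - 92)² = -42375 + (-12 - 92)² = -42375 + (-104)² = -42375 + 10816 = -31559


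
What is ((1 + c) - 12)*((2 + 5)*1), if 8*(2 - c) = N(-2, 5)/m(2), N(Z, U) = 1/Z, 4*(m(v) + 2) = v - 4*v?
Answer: -505/8 ≈ -63.125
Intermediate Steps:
m(v) = -2 - 3*v/4 (m(v) = -2 + (v - 4*v)/4 = -2 + (-3*v)/4 = -2 - 3*v/4)
N(Z, U) = 1/Z
c = 111/56 (c = 2 - 1/(8*(-2)*(-2 - 3/4*2)) = 2 - (-1)/(16*(-2 - 3/2)) = 2 - (-1)/(16*(-7/2)) = 2 - (-1)*(-2)/(16*7) = 2 - 1/8*1/7 = 2 - 1/56 = 111/56 ≈ 1.9821)
((1 + c) - 12)*((2 + 5)*1) = ((1 + 111/56) - 12)*((2 + 5)*1) = (167/56 - 12)*(7*1) = -505/56*7 = -505/8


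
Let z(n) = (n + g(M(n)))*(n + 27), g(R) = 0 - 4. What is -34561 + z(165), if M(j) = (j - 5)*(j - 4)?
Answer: -3649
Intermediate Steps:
M(j) = (-5 + j)*(-4 + j)
g(R) = -4
z(n) = (-4 + n)*(27 + n) (z(n) = (n - 4)*(n + 27) = (-4 + n)*(27 + n))
-34561 + z(165) = -34561 + (-108 + 165² + 23*165) = -34561 + (-108 + 27225 + 3795) = -34561 + 30912 = -3649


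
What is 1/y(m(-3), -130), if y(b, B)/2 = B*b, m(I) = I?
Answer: 1/780 ≈ 0.0012821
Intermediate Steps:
y(b, B) = 2*B*b (y(b, B) = 2*(B*b) = 2*B*b)
1/y(m(-3), -130) = 1/(2*(-130)*(-3)) = 1/780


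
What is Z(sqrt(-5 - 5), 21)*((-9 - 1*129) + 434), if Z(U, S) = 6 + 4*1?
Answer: 2960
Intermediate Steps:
Z(U, S) = 10 (Z(U, S) = 6 + 4 = 10)
Z(sqrt(-5 - 5), 21)*((-9 - 1*129) + 434) = 10*((-9 - 1*129) + 434) = 10*((-9 - 129) + 434) = 10*(-138 + 434) = 10*296 = 2960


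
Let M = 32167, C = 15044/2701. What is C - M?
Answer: -86868023/2701 ≈ -32161.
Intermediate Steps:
C = 15044/2701 (C = 15044*(1/2701) = 15044/2701 ≈ 5.5698)
C - M = 15044/2701 - 1*32167 = 15044/2701 - 32167 = -86868023/2701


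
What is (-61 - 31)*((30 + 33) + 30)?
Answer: -8556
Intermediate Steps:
(-61 - 31)*((30 + 33) + 30) = -92*(63 + 30) = -92*93 = -8556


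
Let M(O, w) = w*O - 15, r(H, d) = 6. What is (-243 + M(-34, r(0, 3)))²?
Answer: 213444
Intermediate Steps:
M(O, w) = -15 + O*w (M(O, w) = O*w - 15 = -15 + O*w)
(-243 + M(-34, r(0, 3)))² = (-243 + (-15 - 34*6))² = (-243 + (-15 - 204))² = (-243 - 219)² = (-462)² = 213444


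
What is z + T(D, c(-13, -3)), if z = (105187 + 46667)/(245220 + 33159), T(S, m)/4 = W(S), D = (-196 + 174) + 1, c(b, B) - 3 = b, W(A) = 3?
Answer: 1164134/92793 ≈ 12.545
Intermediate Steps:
c(b, B) = 3 + b
D = -21 (D = -22 + 1 = -21)
T(S, m) = 12 (T(S, m) = 4*3 = 12)
z = 50618/92793 (z = 151854/278379 = 151854*(1/278379) = 50618/92793 ≈ 0.54549)
z + T(D, c(-13, -3)) = 50618/92793 + 12 = 1164134/92793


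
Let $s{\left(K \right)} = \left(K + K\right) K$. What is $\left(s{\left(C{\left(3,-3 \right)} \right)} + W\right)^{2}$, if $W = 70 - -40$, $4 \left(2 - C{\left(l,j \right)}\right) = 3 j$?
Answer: $\frac{1366561}{64} \approx 21353.0$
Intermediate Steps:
$C{\left(l,j \right)} = 2 - \frac{3 j}{4}$
$s{\left(K \right)} = 2 K^{2}$ ($s{\left(K \right)} = 2 K K = 2 K^{2}$)
$W = 110$ ($W = 70 + 40 = 110$)
$\left(s{\left(C{\left(3,-3 \right)} \right)} + W\right)^{2} = \left(2 \left(2 - - \frac{9}{4}\right)^{2} + 110\right)^{2} = \left(2 \left(2 + \frac{9}{4}\right)^{2} + 110\right)^{2} = \left(2 \left(\frac{17}{4}\right)^{2} + 110\right)^{2} = \left(2 \cdot \frac{289}{16} + 110\right)^{2} = \left(\frac{289}{8} + 110\right)^{2} = \left(\frac{1169}{8}\right)^{2} = \frac{1366561}{64}$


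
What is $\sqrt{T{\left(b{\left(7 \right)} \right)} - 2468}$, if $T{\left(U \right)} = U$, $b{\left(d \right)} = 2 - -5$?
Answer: $i \sqrt{2461} \approx 49.608 i$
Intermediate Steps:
$b{\left(d \right)} = 7$ ($b{\left(d \right)} = 2 + 5 = 7$)
$\sqrt{T{\left(b{\left(7 \right)} \right)} - 2468} = \sqrt{7 - 2468} = \sqrt{-2461} = i \sqrt{2461}$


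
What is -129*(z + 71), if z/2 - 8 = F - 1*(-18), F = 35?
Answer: -24897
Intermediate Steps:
z = 122 (z = 16 + 2*(35 - 1*(-18)) = 16 + 2*(35 + 18) = 16 + 2*53 = 16 + 106 = 122)
-129*(z + 71) = -129*(122 + 71) = -129*193 = -24897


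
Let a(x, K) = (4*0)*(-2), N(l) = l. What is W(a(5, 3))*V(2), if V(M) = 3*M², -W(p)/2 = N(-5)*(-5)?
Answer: -600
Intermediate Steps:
a(x, K) = 0 (a(x, K) = 0*(-2) = 0)
W(p) = -50 (W(p) = -(-10)*(-5) = -2*25 = -50)
W(a(5, 3))*V(2) = -150*2² = -150*4 = -50*12 = -600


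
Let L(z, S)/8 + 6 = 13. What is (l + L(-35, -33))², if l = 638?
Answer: 481636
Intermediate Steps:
L(z, S) = 56 (L(z, S) = -48 + 8*13 = -48 + 104 = 56)
(l + L(-35, -33))² = (638 + 56)² = 694² = 481636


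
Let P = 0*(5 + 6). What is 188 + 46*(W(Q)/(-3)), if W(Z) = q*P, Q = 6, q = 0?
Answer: 188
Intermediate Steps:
P = 0 (P = 0*11 = 0)
W(Z) = 0 (W(Z) = 0*0 = 0)
188 + 46*(W(Q)/(-3)) = 188 + 46*(0/(-3)) = 188 + 46*(-1/3*0) = 188 + 46*0 = 188 + 0 = 188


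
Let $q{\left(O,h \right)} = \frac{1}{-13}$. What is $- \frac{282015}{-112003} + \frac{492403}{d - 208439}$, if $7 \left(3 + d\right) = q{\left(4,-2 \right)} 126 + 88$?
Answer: $\frac{330330234041}{2124383749612} \approx 0.15549$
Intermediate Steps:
$q{\left(O,h \right)} = - \frac{1}{13}$
$d = \frac{745}{91}$ ($d = -3 + \frac{\left(- \frac{1}{13}\right) 126 + 88}{7} = -3 + \frac{- \frac{126}{13} + 88}{7} = -3 + \frac{1}{7} \cdot \frac{1018}{13} = -3 + \frac{1018}{91} = \frac{745}{91} \approx 8.1868$)
$- \frac{282015}{-112003} + \frac{492403}{d - 208439} = - \frac{282015}{-112003} + \frac{492403}{\frac{745}{91} - 208439} = \left(-282015\right) \left(- \frac{1}{112003}\right) + \frac{492403}{- \frac{18967204}{91}} = \frac{282015}{112003} + 492403 \left(- \frac{91}{18967204}\right) = \frac{282015}{112003} - \frac{44808673}{18967204} = \frac{330330234041}{2124383749612}$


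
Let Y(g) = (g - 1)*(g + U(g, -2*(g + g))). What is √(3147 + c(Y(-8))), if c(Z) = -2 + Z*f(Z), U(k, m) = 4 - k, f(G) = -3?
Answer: √3253 ≈ 57.035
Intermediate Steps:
Y(g) = -4 + 4*g (Y(g) = (g - 1)*(g + (4 - g)) = (-1 + g)*4 = -4 + 4*g)
c(Z) = -2 - 3*Z (c(Z) = -2 + Z*(-3) = -2 - 3*Z)
√(3147 + c(Y(-8))) = √(3147 + (-2 - 3*(-4 + 4*(-8)))) = √(3147 + (-2 - 3*(-4 - 32))) = √(3147 + (-2 - 3*(-36))) = √(3147 + (-2 + 108)) = √(3147 + 106) = √3253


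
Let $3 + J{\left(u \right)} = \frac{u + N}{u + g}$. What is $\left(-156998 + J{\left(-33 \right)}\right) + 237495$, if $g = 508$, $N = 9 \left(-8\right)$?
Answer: $\frac{7646909}{95} \approx 80494.0$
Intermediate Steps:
$N = -72$
$J{\left(u \right)} = -3 + \frac{-72 + u}{508 + u}$ ($J{\left(u \right)} = -3 + \frac{u - 72}{u + 508} = -3 + \frac{-72 + u}{508 + u}$)
$\left(-156998 + J{\left(-33 \right)}\right) + 237495 = \left(-156998 + \frac{2 \left(-798 - -33\right)}{508 - 33}\right) + 237495 = \left(-156998 + \frac{2 \left(-798 + 33\right)}{475}\right) + 237495 = \left(-156998 + 2 \cdot \frac{1}{475} \left(-765\right)\right) + 237495 = \left(-156998 - \frac{306}{95}\right) + 237495 = - \frac{14915116}{95} + 237495 = \frac{7646909}{95}$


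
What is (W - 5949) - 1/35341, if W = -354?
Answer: -222754324/35341 ≈ -6303.0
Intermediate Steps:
(W - 5949) - 1/35341 = (-354 - 5949) - 1/35341 = -6303 - 1*1/35341 = -6303 - 1/35341 = -222754324/35341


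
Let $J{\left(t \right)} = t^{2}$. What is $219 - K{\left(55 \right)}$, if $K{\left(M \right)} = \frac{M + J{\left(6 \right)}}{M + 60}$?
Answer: $\frac{25094}{115} \approx 218.21$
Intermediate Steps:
$K{\left(M \right)} = \frac{36 + M}{60 + M}$ ($K{\left(M \right)} = \frac{M + 6^{2}}{M + 60} = \frac{M + 36}{60 + M} = \frac{36 + M}{60 + M}$)
$219 - K{\left(55 \right)} = 219 - \frac{36 + 55}{60 + 55} = 219 - \frac{1}{115} \cdot 91 = 219 - \frac{91}{115} = \frac{25094}{115}$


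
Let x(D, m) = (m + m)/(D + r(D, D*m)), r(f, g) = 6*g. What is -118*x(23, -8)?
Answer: -1888/1081 ≈ -1.7465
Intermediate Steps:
x(D, m) = 2*m/(D + 6*D*m) (x(D, m) = (m + m)/(D + 6*(D*m)) = (2*m)/(D + 6*D*m) = 2*m/(D + 6*D*m))
-118*x(23, -8) = -236*(-8)/(23*(1 + 6*(-8))) = -236*(-8)/(23*(1 - 48)) = -236*(-8)/(23*(-47)) = -236*(-8)*(-1)/(23*47) = -118*16/1081 = -1888/1081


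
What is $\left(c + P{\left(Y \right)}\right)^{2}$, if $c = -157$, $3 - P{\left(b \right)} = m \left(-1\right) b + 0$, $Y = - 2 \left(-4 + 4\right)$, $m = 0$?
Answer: $23716$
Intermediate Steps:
$Y = 0$ ($Y = \left(-2\right) 0 = 0$)
$P{\left(b \right)} = 3$ ($P{\left(b \right)} = 3 - \left(0 \left(-1\right) b + 0\right) = 3 - \left(0 b + 0\right) = 3 - \left(0 + 0\right) = 3 - 0 = 3 + 0 = 3$)
$\left(c + P{\left(Y \right)}\right)^{2} = \left(-157 + 3\right)^{2} = \left(-154\right)^{2} = 23716$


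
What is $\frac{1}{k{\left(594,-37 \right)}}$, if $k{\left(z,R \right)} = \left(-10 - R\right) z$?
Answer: $\frac{1}{16038} \approx 6.2352 \cdot 10^{-5}$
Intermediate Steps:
$k{\left(z,R \right)} = z \left(-10 - R\right)$
$\frac{1}{k{\left(594,-37 \right)}} = \frac{1}{\left(-1\right) 594 \left(10 - 37\right)} = \frac{1}{\left(-1\right) 594 \left(-27\right)} = \frac{1}{16038}$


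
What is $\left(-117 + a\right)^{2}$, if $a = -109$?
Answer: $51076$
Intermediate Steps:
$\left(-117 + a\right)^{2} = \left(-117 - 109\right)^{2} = \left(-226\right)^{2} = 51076$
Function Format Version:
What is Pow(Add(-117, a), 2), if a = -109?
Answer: 51076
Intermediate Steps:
Pow(Add(-117, a), 2) = Pow(Add(-117, -109), 2) = Pow(-226, 2) = 51076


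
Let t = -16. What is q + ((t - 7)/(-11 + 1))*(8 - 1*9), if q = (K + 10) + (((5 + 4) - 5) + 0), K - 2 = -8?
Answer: 57/10 ≈ 5.7000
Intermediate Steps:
K = -6 (K = 2 - 8 = -6)
q = 8 (q = (-6 + 10) + (((5 + 4) - 5) + 0) = 4 + ((9 - 5) + 0) = 4 + (4 + 0) = 4 + 4 = 8)
q + ((t - 7)/(-11 + 1))*(8 - 1*9) = 8 + ((-16 - 7)/(-11 + 1))*(8 - 1*9) = 8 + (-23/(-10))*(8 - 9) = 8 - 23*(-⅒)*(-1) = 8 + (23/10)*(-1) = 8 - 23/10 = 57/10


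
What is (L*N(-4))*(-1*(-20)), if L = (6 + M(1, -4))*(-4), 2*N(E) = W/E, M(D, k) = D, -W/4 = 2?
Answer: -560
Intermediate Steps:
W = -8 (W = -4*2 = -8)
N(E) = -4/E (N(E) = (-8/E)/2 = -4/E)
L = -28 (L = (6 + 1)*(-4) = 7*(-4) = -28)
(L*N(-4))*(-1*(-20)) = (-(-112)/(-4))*(-1*(-20)) = -(-112)*(-1)/4*20 = -28*1*20 = -28*20 = -560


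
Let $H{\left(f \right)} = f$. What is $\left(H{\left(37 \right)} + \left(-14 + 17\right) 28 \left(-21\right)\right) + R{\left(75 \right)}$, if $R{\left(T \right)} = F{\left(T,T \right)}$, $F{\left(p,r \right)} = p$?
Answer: $-1652$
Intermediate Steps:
$R{\left(T \right)} = T$
$\left(H{\left(37 \right)} + \left(-14 + 17\right) 28 \left(-21\right)\right) + R{\left(75 \right)} = \left(37 + \left(-14 + 17\right) 28 \left(-21\right)\right) + 75 = \left(37 + 3 \cdot 28 \left(-21\right)\right) + 75 = \left(37 + 84 \left(-21\right)\right) + 75 = \left(37 - 1764\right) + 75 = -1727 + 75 = -1652$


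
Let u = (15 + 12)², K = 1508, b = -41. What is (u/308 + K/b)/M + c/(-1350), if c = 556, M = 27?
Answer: -4791653/2841300 ≈ -1.6864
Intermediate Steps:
u = 729 (u = 27² = 729)
(u/308 + K/b)/M + c/(-1350) = (729/308 + 1508/(-41))/27 + 556/(-1350) = (729*(1/308) + 1508*(-1/41))*(1/27) + 556*(-1/1350) = (729/308 - 1508/41)*(1/27) - 278/675 = -434575/12628*1/27 - 278/675 = -434575/340956 - 278/675 = -4791653/2841300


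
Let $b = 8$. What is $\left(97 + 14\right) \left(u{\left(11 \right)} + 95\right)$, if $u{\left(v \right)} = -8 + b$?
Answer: $10545$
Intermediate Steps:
$u{\left(v \right)} = 0$ ($u{\left(v \right)} = -8 + 8 = 0$)
$\left(97 + 14\right) \left(u{\left(11 \right)} + 95\right) = \left(97 + 14\right) \left(0 + 95\right) = 111 \cdot 95 = 10545$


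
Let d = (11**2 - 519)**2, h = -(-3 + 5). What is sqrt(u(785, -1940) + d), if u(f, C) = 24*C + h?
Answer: sqrt(111842) ≈ 334.43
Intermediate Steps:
h = -2 (h = -1*2 = -2)
u(f, C) = -2 + 24*C (u(f, C) = 24*C - 2 = -2 + 24*C)
d = 158404 (d = (121 - 519)**2 = (-398)**2 = 158404)
sqrt(u(785, -1940) + d) = sqrt((-2 + 24*(-1940)) + 158404) = sqrt((-2 - 46560) + 158404) = sqrt(-46562 + 158404) = sqrt(111842)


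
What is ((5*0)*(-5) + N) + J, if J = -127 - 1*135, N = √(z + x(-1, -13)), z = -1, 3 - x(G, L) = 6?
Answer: -262 + 2*I ≈ -262.0 + 2.0*I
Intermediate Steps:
x(G, L) = -3 (x(G, L) = 3 - 1*6 = 3 - 6 = -3)
N = 2*I (N = √(-1 - 3) = √(-4) = 2*I ≈ 2.0*I)
J = -262 (J = -127 - 135 = -262)
((5*0)*(-5) + N) + J = ((5*0)*(-5) + 2*I) - 262 = (0*(-5) + 2*I) - 262 = (0 + 2*I) - 262 = 2*I - 262 = -262 + 2*I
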